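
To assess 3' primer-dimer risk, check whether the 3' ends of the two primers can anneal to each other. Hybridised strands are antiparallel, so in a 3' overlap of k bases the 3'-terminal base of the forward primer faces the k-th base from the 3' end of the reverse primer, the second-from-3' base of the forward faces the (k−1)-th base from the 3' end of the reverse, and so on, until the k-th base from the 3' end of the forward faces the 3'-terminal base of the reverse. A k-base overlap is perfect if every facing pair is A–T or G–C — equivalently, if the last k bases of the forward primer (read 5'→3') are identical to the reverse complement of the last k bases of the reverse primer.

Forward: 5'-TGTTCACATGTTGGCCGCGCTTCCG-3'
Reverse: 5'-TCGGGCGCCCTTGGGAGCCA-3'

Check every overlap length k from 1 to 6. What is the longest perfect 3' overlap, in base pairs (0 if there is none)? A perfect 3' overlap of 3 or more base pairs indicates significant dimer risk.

Longest perfect overlap: 0 complementary base pairs; below the dimer-risk threshold (threshold 3).

Last 6 bases (5'→3') — forward …CTTCCG, reverse …GAGCCA.
Reverse complement of the reverse primer's last 6 bases: TGGCTC; its first k bases are the reverse complement of the reverse primer's last k bases, so a perfect k-base overlap needs the forward primer's last k bases to equal them.
Comparing (forward last k vs required): k=1: G vs T ✗; k=2: CG vs TG ✗; k=3: CCG vs TGG ✗; k=4: TCCG vs TGGC ✗; k=5: TTCCG vs TGGCT ✗; k=6: CTTCCG vs TGGCTC ✗.
No overlap length from 1 to 6 is perfect, so the longest perfect 3' overlap is 0.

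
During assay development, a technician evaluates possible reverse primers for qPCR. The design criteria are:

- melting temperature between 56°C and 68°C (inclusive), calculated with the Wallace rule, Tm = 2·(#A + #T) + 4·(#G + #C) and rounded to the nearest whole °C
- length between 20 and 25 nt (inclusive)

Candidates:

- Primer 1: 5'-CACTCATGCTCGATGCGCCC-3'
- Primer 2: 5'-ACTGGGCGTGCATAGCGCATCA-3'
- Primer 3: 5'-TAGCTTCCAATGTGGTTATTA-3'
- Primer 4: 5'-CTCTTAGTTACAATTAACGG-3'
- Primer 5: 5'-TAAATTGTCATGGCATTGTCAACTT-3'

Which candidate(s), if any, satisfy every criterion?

Primer 1 (20 nt, A=3 T=4 G=4 C=9): Tm = 2·7 + 4·13 = 66°C ✓; length 20 ✓ — passes.
Primer 2 (22 nt, A=5 T=4 G=7 C=6): Tm = 2·9 + 4·13 = 70°C, outside 56–68°C ✗; length 22 ✓ — fails.
Primer 3 (21 nt, A=5 T=9 G=4 C=3): Tm = 2·14 + 4·7 = 56°C ✓; length 21 ✓ — passes.
Primer 4 (20 nt, A=6 T=7 G=3 C=4): Tm = 2·13 + 4·7 = 54°C, outside 56–68°C ✗; length 20 ✓ — fails.
Primer 5 (25 nt, A=7 T=10 G=4 C=4): Tm = 2·17 + 4·8 = 66°C ✓; length 25 ✓ — passes.

Primer 1, Primer 3 and Primer 5.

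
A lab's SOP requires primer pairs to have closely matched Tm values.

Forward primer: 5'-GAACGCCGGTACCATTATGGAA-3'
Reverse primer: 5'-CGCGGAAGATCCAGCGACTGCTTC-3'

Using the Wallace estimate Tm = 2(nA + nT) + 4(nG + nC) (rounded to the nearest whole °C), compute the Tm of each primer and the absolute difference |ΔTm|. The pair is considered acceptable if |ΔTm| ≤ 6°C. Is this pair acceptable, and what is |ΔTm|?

|ΔTm| = 12°C; the pair is not acceptable.

Forward: A=7 T=4 G=6 C=5 → Tm = 2·11 + 4·11 = 66°C.
Reverse: A=5 T=4 G=7 C=8 → Tm = 2·9 + 4·15 = 78°C.
|ΔTm| = |66 − 78| = 12°C, > 6°C.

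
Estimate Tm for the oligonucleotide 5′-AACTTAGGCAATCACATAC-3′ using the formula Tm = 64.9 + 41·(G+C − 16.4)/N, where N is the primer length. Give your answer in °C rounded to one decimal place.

44.6°C

Base counts: A=8, T=4, G=2, C=5; G+C = 7, N = 19.
Tm = 64.9 + 41·(7 − 16.4)/19 = 64.9 + -385.40/19 = 44.6°C.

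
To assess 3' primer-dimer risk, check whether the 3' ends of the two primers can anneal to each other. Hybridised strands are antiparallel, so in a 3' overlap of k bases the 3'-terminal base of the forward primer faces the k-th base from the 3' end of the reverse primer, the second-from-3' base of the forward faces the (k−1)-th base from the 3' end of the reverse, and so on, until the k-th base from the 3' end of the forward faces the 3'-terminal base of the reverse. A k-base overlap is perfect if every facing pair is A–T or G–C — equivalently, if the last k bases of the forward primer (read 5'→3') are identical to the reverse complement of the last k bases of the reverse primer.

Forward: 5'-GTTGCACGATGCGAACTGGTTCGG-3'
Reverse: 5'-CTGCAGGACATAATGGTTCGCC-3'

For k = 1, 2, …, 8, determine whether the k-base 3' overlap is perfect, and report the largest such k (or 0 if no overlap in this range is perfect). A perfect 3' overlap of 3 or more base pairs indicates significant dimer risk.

Longest perfect overlap: 2 complementary base pairs; below the dimer-risk threshold (threshold 3).

Last 8 bases (5'→3') — forward …TGGTTCGG, reverse …GGTTCGCC.
Reverse complement of the reverse primer's last 8 bases: GGCGAACC; its first k bases are the reverse complement of the reverse primer's last k bases, so a perfect k-base overlap needs the forward primer's last k bases to equal them.
Comparing (forward last k vs required): k=1: G vs G ✓; k=2: GG vs GG ✓; k=3: CGG vs GGC ✗; k=4: TCGG vs GGCG ✗; k=5: TTCGG vs GGCGA ✗; k=6: GTTCGG vs GGCGAA ✗; k=7: GGTTCGG vs GGCGAAC ✗; k=8: TGGTTCGG vs GGCGAACC ✗.
Perfect overlaps at k = 1, 2; the largest is 2.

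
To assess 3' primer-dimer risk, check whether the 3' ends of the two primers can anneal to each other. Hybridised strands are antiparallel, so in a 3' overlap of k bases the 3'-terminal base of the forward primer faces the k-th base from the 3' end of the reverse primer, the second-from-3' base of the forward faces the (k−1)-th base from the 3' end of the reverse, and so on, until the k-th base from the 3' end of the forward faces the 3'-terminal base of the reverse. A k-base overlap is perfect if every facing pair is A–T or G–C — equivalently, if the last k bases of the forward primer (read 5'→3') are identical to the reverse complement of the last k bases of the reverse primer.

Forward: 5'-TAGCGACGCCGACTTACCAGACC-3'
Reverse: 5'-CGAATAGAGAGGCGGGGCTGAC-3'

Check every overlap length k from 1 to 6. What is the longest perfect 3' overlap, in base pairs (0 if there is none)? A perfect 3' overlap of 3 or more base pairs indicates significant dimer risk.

Last 6 bases (5'→3') — forward …CAGACC, reverse …GCTGAC.
Reverse complement of the reverse primer's last 6 bases: GTCAGC; its first k bases are the reverse complement of the reverse primer's last k bases, so a perfect k-base overlap needs the forward primer's last k bases to equal them.
Comparing (forward last k vs required): k=1: C vs G ✗; k=2: CC vs GT ✗; k=3: ACC vs GTC ✗; k=4: GACC vs GTCA ✗; k=5: AGACC vs GTCAG ✗; k=6: CAGACC vs GTCAGC ✗.
No overlap length from 1 to 6 is perfect, so the longest perfect 3' overlap is 0.

Longest perfect overlap: 0 complementary base pairs; below the dimer-risk threshold (threshold 3).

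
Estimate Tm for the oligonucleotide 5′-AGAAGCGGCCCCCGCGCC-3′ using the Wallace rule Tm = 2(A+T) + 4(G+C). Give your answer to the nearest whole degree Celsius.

Base counts: A=3, T=0, G=6, C=9 (length 18).
Tm = 2·(3+0) + 4·(6+9) = 2·3 + 4·15 = 6 + 60 = 66°C.

66°C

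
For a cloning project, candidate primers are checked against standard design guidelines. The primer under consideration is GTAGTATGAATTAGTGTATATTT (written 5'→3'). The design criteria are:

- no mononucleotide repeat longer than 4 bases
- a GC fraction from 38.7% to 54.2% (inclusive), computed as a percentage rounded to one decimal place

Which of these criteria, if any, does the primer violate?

Fails: GC content.

Base counts: A=7, T=11, G=5, C=0 (length 23).
homopolymer run: longest run = 3 ✓
GC content: GC 5/23 = 21.7%, outside 38.7–54.2% ✗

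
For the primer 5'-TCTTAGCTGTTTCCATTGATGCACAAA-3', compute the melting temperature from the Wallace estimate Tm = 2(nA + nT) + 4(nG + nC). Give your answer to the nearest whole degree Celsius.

74°C

Base counts: A=7, T=10, G=4, C=6 (length 27).
Tm = 2·(7+10) + 4·(4+6) = 2·17 + 4·10 = 34 + 40 = 74°C.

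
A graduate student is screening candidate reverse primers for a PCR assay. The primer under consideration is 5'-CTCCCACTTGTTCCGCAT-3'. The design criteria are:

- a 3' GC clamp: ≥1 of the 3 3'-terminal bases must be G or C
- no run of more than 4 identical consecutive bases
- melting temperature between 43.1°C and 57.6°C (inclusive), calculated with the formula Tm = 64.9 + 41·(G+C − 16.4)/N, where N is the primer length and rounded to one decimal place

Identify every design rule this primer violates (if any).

Base counts: A=2, T=6, G=2, C=8 (length 18).
GC clamp: 3' end CAT has 1 G/C ✓
homopolymer run: longest run = 3 ✓
Tm: Tm = 64.9 + 41·(10 − 16.4)/18 = 50.3°C ✓

Meets all criteria.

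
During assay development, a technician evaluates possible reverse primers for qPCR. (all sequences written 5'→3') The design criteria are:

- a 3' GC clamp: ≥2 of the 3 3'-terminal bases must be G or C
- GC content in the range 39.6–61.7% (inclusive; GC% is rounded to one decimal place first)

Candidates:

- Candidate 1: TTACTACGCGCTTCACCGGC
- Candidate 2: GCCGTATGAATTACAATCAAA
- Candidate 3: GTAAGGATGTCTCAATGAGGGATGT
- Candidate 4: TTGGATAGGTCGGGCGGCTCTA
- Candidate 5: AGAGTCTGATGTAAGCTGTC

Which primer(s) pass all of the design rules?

Candidate 1 and Candidate 5.

Candidate 1 (20 nt, A=3 T=5 G=4 C=8): 3' end GGC has 3 G/C ✓; GC 12/20 = 60.0% ✓ — passes.
Candidate 2 (21 nt, A=9 T=5 G=3 C=4): 3' end AAA has 0 G/C, need ≥2 ✗; GC 7/21 = 33.3%, outside 39.6–61.7% ✗ — fails.
Candidate 3 (25 nt, A=7 T=7 G=9 C=2): 3' end TGT has 1 G/C, need ≥2 ✗; GC 11/25 = 44.0% ✓ — fails.
Candidate 4 (22 nt, A=3 T=6 G=9 C=4): 3' end CTA has 1 G/C, need ≥2 ✗; GC 13/22 = 59.1% ✓ — fails.
Candidate 5 (20 nt, A=5 T=6 G=6 C=3): 3' end GTC has 2 G/C ✓; GC 9/20 = 45.0% ✓ — passes.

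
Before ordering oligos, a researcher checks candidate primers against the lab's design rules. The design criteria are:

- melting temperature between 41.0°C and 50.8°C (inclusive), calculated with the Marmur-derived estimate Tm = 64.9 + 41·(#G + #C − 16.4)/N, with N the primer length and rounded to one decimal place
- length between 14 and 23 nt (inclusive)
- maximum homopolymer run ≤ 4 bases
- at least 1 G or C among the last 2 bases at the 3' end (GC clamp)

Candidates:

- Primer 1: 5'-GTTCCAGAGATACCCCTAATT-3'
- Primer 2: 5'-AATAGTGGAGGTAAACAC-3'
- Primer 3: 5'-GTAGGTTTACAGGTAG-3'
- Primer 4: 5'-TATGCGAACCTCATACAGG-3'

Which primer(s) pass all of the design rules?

Primer 2 and Primer 4.

Primer 1 (21 nt, A=6 T=6 G=3 C=6): Tm = 64.9 + 41·(9 − 16.4)/21 = 50.5°C ✓; length 21 ✓; longest run = 4 ✓; 3' end TT has 0 G/C, need ≥1 ✗ — fails.
Primer 2 (18 nt, A=8 T=3 G=5 C=2): Tm = 64.9 + 41·(7 − 16.4)/18 = 43.5°C ✓; length 18 ✓; longest run = 3 ✓; 3' end AC has 1 G/C ✓ — passes.
Primer 3 (16 nt, A=4 T=5 G=6 C=1): Tm = 64.9 + 41·(7 − 16.4)/16 = 40.8°C, outside 41.0–50.8°C ✗; length 16 ✓; longest run = 3 ✓; 3' end AG has 1 G/C ✓ — fails.
Primer 4 (19 nt, A=6 T=4 G=4 C=5): Tm = 64.9 + 41·(9 − 16.4)/19 = 48.9°C ✓; length 19 ✓; longest run = 2 ✓; 3' end GG has 2 G/C ✓ — passes.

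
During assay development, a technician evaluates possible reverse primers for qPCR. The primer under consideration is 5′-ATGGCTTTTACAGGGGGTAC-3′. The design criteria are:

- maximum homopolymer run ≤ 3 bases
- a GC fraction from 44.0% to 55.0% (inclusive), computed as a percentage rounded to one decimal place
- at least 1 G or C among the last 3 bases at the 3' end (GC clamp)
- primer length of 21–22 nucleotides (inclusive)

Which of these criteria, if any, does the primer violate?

Fails: homopolymer run, length.

Base counts: A=4, T=6, G=7, C=3 (length 20).
homopolymer run: longest run = 5, exceeds 3 ✗
GC content: GC 10/20 = 50.0% ✓
GC clamp: 3' end TAC has 1 G/C ✓
length: length 20, outside 21–22 ✗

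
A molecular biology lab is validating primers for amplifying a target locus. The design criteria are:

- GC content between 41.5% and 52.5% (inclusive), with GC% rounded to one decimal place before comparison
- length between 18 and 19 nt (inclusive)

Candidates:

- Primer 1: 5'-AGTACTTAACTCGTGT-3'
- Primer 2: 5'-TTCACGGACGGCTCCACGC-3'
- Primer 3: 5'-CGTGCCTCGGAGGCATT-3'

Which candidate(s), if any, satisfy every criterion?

None of the candidates satisfy all criteria.

Primer 1 (16 nt, A=4 T=6 G=3 C=3): GC 6/16 = 37.5%, outside 41.5–52.5% ✗; length 16, outside 18–19 ✗ — fails.
Primer 2 (19 nt, A=3 T=3 G=5 C=8): GC 13/19 = 68.4%, outside 41.5–52.5% ✗; length 19 ✓ — fails.
Primer 3 (17 nt, A=2 T=4 G=6 C=5): GC 11/17 = 64.7%, outside 41.5–52.5% ✗; length 17, outside 18–19 ✗ — fails.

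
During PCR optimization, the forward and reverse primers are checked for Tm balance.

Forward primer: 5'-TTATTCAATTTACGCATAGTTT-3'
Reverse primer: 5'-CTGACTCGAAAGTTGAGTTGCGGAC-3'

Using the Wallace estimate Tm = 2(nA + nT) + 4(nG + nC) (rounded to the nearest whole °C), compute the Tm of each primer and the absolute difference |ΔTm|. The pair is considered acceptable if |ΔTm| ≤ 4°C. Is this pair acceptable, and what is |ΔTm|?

Forward: A=6 T=11 G=2 C=3 → Tm = 2·17 + 4·5 = 54°C.
Reverse: A=6 T=6 G=8 C=5 → Tm = 2·12 + 4·13 = 76°C.
|ΔTm| = |54 − 76| = 22°C, > 4°C.

|ΔTm| = 22°C; the pair is not acceptable.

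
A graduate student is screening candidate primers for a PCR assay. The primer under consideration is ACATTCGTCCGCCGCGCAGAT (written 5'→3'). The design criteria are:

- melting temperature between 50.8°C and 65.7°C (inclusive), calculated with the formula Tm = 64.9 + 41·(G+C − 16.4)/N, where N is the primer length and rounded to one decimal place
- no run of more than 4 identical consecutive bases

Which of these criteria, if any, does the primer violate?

Base counts: A=4, T=4, G=5, C=8 (length 21).
Tm: Tm = 64.9 + 41·(13 − 16.4)/21 = 58.3°C ✓
homopolymer run: longest run = 2 ✓

Meets all criteria.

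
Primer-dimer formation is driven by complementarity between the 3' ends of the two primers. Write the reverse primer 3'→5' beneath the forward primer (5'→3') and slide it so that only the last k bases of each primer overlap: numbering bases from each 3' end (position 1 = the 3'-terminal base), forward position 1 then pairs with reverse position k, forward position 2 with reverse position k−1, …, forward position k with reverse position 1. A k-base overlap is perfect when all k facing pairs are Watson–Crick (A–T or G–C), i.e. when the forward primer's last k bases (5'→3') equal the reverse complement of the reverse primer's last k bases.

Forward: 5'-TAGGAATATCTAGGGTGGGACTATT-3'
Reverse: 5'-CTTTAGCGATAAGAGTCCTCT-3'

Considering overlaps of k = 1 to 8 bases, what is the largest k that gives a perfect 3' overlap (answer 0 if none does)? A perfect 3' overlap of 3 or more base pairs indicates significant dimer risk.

Last 8 bases (5'→3') — forward …GGACTATT, reverse …AGTCCTCT.
Reverse complement of the reverse primer's last 8 bases: AGAGGACT; its first k bases are the reverse complement of the reverse primer's last k bases, so a perfect k-base overlap needs the forward primer's last k bases to equal them.
Comparing (forward last k vs required): k=1: T vs A ✗; k=2: TT vs AG ✗; k=3: ATT vs AGA ✗; k=4: TATT vs AGAG ✗; k=5: CTATT vs AGAGG ✗; k=6: ACTATT vs AGAGGA ✗; k=7: GACTATT vs AGAGGAC ✗; k=8: GGACTATT vs AGAGGACT ✗.
No overlap length from 1 to 8 is perfect, so the longest perfect 3' overlap is 0.

Longest perfect overlap: 0 complementary base pairs; below the dimer-risk threshold (threshold 3).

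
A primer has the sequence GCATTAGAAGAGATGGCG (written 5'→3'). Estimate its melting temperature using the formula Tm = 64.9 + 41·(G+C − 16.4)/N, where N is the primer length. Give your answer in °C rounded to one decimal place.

48.0°C

Base counts: A=6, T=3, G=7, C=2; G+C = 9, N = 18.
Tm = 64.9 + 41·(9 − 16.4)/18 = 64.9 + -303.40/18 = 48.0°C.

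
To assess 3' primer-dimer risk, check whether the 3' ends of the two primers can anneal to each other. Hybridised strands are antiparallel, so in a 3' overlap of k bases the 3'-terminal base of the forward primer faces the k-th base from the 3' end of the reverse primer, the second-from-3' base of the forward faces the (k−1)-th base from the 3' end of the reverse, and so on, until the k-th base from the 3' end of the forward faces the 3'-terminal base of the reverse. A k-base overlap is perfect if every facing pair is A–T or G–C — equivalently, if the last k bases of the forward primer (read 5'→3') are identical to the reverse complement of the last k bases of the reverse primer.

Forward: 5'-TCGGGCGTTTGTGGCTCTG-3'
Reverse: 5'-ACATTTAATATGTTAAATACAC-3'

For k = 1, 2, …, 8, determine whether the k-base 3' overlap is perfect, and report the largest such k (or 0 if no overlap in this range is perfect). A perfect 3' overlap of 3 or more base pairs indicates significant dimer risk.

Longest perfect overlap: 1 complementary base pair; below the dimer-risk threshold (threshold 3).

Last 8 bases (5'→3') — forward …TGGCTCTG, reverse …AAATACAC.
Reverse complement of the reverse primer's last 8 bases: GTGTATTT; its first k bases are the reverse complement of the reverse primer's last k bases, so a perfect k-base overlap needs the forward primer's last k bases to equal them.
Comparing (forward last k vs required): k=1: G vs G ✓; k=2: TG vs GT ✗; k=3: CTG vs GTG ✗; k=4: TCTG vs GTGT ✗; k=5: CTCTG vs GTGTA ✗; k=6: GCTCTG vs GTGTAT ✗; k=7: GGCTCTG vs GTGTATT ✗; k=8: TGGCTCTG vs GTGTATTT ✗.
Only k = 1 is perfect, so the longest perfect 3' overlap is 1.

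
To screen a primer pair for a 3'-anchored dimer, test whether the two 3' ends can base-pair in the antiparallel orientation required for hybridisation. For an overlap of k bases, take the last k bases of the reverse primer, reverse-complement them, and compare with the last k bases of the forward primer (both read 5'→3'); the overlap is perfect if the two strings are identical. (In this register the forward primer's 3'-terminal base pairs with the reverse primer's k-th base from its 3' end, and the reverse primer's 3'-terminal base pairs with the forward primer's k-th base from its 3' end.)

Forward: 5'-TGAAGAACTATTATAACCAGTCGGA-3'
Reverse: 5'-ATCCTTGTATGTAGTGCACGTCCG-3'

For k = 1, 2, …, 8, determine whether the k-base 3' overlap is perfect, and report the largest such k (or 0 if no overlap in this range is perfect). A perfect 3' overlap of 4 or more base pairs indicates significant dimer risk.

Last 8 bases (5'→3') — forward …CAGTCGGA, reverse …CACGTCCG.
Reverse complement of the reverse primer's last 8 bases: CGGACGTG; its first k bases are the reverse complement of the reverse primer's last k bases, so a perfect k-base overlap needs the forward primer's last k bases to equal them.
Comparing (forward last k vs required): k=1: A vs C ✗; k=2: GA vs CG ✗; k=3: GGA vs CGG ✗; k=4: CGGA vs CGGA ✓; k=5: TCGGA vs CGGAC ✗; k=6: GTCGGA vs CGGACG ✗; k=7: AGTCGGA vs CGGACGT ✗; k=8: CAGTCGGA vs CGGACGTG ✗.
Only k = 4 is perfect, so the longest perfect 3' overlap is 4.

Longest perfect overlap: 4 complementary base pairs; significant dimer risk (threshold 4).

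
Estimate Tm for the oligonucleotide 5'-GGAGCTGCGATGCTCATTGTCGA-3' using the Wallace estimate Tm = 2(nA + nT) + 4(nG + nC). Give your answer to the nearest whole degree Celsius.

Base counts: A=4, T=6, G=8, C=5 (length 23).
Tm = 2·(4+6) + 4·(8+5) = 2·10 + 4·13 = 20 + 52 = 72°C.

72°C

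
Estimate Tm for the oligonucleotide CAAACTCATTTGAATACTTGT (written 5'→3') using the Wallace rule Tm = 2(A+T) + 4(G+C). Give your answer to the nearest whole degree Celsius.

54°C

Base counts: A=7, T=8, G=2, C=4 (length 21).
Tm = 2·(7+8) + 4·(2+4) = 2·15 + 4·6 = 30 + 24 = 54°C.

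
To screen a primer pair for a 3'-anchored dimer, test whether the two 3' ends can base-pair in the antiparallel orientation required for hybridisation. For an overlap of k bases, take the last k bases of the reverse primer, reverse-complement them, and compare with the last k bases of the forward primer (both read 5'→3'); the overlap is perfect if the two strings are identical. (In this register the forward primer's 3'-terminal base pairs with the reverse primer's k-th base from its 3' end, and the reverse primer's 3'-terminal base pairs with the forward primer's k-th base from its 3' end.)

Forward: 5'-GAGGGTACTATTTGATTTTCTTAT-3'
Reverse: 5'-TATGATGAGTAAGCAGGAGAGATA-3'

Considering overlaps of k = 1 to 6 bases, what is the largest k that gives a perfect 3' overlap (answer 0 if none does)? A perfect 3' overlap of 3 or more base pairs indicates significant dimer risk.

Last 6 bases (5'→3') — forward …TCTTAT, reverse …GAGATA.
Reverse complement of the reverse primer's last 6 bases: TATCTC; its first k bases are the reverse complement of the reverse primer's last k bases, so a perfect k-base overlap needs the forward primer's last k bases to equal them.
Comparing (forward last k vs required): k=1: T vs T ✓; k=2: AT vs TA ✗; k=3: TAT vs TAT ✓; k=4: TTAT vs TATC ✗; k=5: CTTAT vs TATCT ✗; k=6: TCTTAT vs TATCTC ✗.
Perfect overlaps at k = 1, 3; the largest is 3.

Longest perfect overlap: 3 complementary base pairs; significant dimer risk (threshold 3).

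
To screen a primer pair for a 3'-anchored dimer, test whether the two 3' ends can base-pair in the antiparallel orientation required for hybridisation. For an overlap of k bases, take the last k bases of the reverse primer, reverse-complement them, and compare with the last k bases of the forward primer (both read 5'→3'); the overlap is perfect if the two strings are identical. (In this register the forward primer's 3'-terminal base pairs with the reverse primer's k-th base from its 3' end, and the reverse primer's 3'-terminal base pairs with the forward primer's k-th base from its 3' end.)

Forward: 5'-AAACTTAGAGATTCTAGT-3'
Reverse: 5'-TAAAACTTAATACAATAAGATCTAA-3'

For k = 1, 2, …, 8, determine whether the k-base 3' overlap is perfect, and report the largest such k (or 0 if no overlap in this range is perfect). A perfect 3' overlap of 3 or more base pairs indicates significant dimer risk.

Longest perfect overlap: 1 complementary base pair; below the dimer-risk threshold (threshold 3).

Last 8 bases (5'→3') — forward …ATTCTAGT, reverse …AGATCTAA.
Reverse complement of the reverse primer's last 8 bases: TTAGATCT; its first k bases are the reverse complement of the reverse primer's last k bases, so a perfect k-base overlap needs the forward primer's last k bases to equal them.
Comparing (forward last k vs required): k=1: T vs T ✓; k=2: GT vs TT ✗; k=3: AGT vs TTA ✗; k=4: TAGT vs TTAG ✗; k=5: CTAGT vs TTAGA ✗; k=6: TCTAGT vs TTAGAT ✗; k=7: TTCTAGT vs TTAGATC ✗; k=8: ATTCTAGT vs TTAGATCT ✗.
Only k = 1 is perfect, so the longest perfect 3' overlap is 1.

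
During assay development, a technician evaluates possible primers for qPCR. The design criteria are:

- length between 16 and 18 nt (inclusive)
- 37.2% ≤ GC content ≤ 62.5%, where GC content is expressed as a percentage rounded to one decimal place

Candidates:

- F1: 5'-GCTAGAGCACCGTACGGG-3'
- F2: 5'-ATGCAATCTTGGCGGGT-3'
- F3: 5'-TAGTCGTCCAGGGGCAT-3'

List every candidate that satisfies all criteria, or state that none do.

F2 and F3.

F1 (18 nt, A=4 T=2 G=7 C=5): length 18 ✓; GC 12/18 = 66.7%, outside 37.2–62.5% ✗ — fails.
F2 (17 nt, A=3 T=5 G=6 C=3): length 17 ✓; GC 9/17 = 52.9% ✓ — passes.
F3 (17 nt, A=3 T=4 G=6 C=4): length 17 ✓; GC 10/17 = 58.8% ✓ — passes.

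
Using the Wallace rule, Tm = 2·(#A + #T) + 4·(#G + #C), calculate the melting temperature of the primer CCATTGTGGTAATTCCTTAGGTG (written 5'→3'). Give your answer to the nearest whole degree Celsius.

66°C

Base counts: A=4, T=9, G=6, C=4 (length 23).
Tm = 2·(4+9) + 4·(6+4) = 2·13 + 4·10 = 26 + 40 = 66°C.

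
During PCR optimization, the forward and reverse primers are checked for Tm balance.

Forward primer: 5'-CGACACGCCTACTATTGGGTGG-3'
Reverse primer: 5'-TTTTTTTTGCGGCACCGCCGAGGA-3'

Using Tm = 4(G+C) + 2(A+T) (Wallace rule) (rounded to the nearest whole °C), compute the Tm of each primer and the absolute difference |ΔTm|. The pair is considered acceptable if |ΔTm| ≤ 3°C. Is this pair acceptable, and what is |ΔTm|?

Forward: A=4 T=5 G=7 C=6 → Tm = 2·9 + 4·13 = 70°C.
Reverse: A=3 T=8 G=7 C=6 → Tm = 2·11 + 4·13 = 74°C.
|ΔTm| = |70 − 74| = 4°C, > 3°C.

|ΔTm| = 4°C; the pair is not acceptable.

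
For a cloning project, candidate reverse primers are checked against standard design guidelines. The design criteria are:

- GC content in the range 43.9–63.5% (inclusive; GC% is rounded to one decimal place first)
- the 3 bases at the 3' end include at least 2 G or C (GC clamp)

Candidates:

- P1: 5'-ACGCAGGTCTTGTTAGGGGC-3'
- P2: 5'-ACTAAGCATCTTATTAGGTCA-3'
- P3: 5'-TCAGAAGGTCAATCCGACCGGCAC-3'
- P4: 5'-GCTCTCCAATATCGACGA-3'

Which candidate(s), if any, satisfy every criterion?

P1, P3 and P4.

P1 (20 nt, A=3 T=5 G=8 C=4): GC 12/20 = 60.0% ✓; 3' end GGC has 3 G/C ✓ — passes.
P2 (21 nt, A=7 T=7 G=3 C=4): GC 7/21 = 33.3%, outside 43.9–63.5% ✗; 3' end TCA has 1 G/C, need ≥2 ✗ — fails.
P3 (24 nt, A=7 T=3 G=6 C=8): GC 14/24 = 58.3% ✓; 3' end CAC has 2 G/C ✓ — passes.
P4 (18 nt, A=5 T=4 G=3 C=6): GC 9/18 = 50.0% ✓; 3' end CGA has 2 G/C ✓ — passes.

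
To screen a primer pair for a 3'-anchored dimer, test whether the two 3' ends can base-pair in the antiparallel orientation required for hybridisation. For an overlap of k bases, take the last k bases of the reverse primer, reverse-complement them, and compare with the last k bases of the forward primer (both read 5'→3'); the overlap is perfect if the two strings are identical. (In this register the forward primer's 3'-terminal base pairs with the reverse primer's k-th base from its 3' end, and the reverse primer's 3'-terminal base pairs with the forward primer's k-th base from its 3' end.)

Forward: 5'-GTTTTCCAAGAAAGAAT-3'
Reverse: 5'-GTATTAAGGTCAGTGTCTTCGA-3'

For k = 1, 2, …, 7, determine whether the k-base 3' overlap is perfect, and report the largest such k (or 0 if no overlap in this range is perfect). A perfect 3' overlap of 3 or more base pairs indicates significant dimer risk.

Longest perfect overlap: 1 complementary base pair; below the dimer-risk threshold (threshold 3).

Last 7 bases (5'→3') — forward …AAAGAAT, reverse …TCTTCGA.
Reverse complement of the reverse primer's last 7 bases: TCGAAGA; its first k bases are the reverse complement of the reverse primer's last k bases, so a perfect k-base overlap needs the forward primer's last k bases to equal them.
Comparing (forward last k vs required): k=1: T vs T ✓; k=2: AT vs TC ✗; k=3: AAT vs TCG ✗; k=4: GAAT vs TCGA ✗; k=5: AGAAT vs TCGAA ✗; k=6: AAGAAT vs TCGAAG ✗; k=7: AAAGAAT vs TCGAAGA ✗.
Only k = 1 is perfect, so the longest perfect 3' overlap is 1.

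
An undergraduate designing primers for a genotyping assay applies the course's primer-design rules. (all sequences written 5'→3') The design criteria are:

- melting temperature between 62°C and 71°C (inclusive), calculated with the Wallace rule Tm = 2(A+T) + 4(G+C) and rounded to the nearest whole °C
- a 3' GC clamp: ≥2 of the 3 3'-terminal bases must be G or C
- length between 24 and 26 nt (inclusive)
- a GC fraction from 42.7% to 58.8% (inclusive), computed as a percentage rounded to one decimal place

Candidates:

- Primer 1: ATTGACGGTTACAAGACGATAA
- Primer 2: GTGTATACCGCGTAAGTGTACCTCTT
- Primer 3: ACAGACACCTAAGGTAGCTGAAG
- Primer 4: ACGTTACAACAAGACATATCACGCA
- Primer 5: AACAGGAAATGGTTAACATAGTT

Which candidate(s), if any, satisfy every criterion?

Primer 1 (22 nt, A=9 T=5 G=5 C=3): Tm = 2·14 + 4·8 = 60°C, outside 62–71°C ✗; 3' end TAA has 0 G/C, need ≥2 ✗; length 22, outside 24–26 ✗; GC 8/22 = 36.4%, outside 42.7–58.8% ✗ — fails.
Primer 2 (26 nt, A=5 T=9 G=6 C=6): Tm = 2·14 + 4·12 = 76°C, outside 62–71°C ✗; 3' end CTT has 1 G/C, need ≥2 ✗; length 26 ✓; GC 12/26 = 46.2% ✓ — fails.
Primer 3 (23 nt, A=9 T=3 G=6 C=5): Tm = 2·12 + 4·11 = 68°C ✓; 3' end AAG has 1 G/C, need ≥2 ✗; length 23, outside 24–26 ✗; GC 11/23 = 47.8% ✓ — fails.
Primer 4 (25 nt, A=11 T=4 G=3 C=7): Tm = 2·15 + 4·10 = 70°C ✓; 3' end GCA has 2 G/C ✓; length 25 ✓; GC 10/25 = 40.0%, outside 42.7–58.8% ✗ — fails.
Primer 5 (23 nt, A=10 T=6 G=5 C=2): Tm = 2·16 + 4·7 = 60°C, outside 62–71°C ✗; 3' end GTT has 1 G/C, need ≥2 ✗; length 23, outside 24–26 ✗; GC 7/23 = 30.4%, outside 42.7–58.8% ✗ — fails.

None of the candidates satisfy all criteria.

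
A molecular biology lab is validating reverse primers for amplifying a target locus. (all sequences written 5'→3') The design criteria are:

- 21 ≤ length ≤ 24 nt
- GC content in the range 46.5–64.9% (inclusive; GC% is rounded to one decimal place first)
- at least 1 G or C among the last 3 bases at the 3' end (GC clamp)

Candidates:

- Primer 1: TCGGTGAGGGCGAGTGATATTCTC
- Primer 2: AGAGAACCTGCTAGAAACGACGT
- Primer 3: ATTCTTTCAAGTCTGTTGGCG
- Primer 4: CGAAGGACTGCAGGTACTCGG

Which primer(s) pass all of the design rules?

Primer 1 (24 nt, A=4 T=7 G=9 C=4): length 24 ✓; GC 13/24 = 54.2% ✓; 3' end CTC has 2 G/C ✓ — passes.
Primer 2 (23 nt, A=9 T=3 G=6 C=5): length 23 ✓; GC 11/23 = 47.8% ✓; 3' end CGT has 2 G/C ✓ — passes.
Primer 3 (21 nt, A=3 T=9 G=5 C=4): length 21 ✓; GC 9/21 = 42.9%, outside 46.5–64.9% ✗; 3' end GCG has 3 G/C ✓ — fails.
Primer 4 (21 nt, A=5 T=3 G=8 C=5): length 21 ✓; GC 13/21 = 61.9% ✓; 3' end CGG has 3 G/C ✓ — passes.

Primer 1, Primer 2 and Primer 4.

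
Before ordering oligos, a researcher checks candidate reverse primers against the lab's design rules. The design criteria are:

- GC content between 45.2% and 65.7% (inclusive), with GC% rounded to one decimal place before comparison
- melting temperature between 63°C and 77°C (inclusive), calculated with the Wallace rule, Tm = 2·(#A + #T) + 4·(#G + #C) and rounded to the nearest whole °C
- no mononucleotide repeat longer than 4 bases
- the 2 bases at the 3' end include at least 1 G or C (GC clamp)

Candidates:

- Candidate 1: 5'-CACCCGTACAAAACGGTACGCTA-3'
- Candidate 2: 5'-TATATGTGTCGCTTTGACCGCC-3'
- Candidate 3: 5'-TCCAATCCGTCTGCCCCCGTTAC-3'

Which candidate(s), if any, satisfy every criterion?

Candidate 2 only.

Candidate 1 (23 nt, A=8 T=3 G=4 C=8): GC 12/23 = 52.2% ✓; Tm = 2·11 + 4·12 = 70°C ✓; longest run = 4 ✓; 3' end TA has 0 G/C, need ≥1 ✗ — fails.
Candidate 2 (22 nt, A=3 T=8 G=5 C=6): GC 11/22 = 50.0% ✓; Tm = 2·11 + 4·11 = 66°C ✓; longest run = 3 ✓; 3' end CC has 2 G/C ✓ — passes.
Candidate 3 (23 nt, A=3 T=6 G=3 C=11): GC 14/23 = 60.9% ✓; Tm = 2·9 + 4·14 = 74°C ✓; longest run = 5, exceeds 4 ✗; 3' end AC has 1 G/C ✓ — fails.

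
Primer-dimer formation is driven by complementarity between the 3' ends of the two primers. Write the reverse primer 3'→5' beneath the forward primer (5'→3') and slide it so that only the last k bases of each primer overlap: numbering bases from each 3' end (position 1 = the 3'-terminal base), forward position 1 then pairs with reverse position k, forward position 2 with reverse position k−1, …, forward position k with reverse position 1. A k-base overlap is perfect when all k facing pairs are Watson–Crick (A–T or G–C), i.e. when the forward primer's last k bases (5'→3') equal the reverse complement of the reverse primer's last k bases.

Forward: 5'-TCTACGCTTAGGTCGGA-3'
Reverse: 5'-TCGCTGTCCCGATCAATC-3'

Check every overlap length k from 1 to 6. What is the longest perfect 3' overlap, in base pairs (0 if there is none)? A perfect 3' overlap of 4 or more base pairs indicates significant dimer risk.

Longest perfect overlap: 2 complementary base pairs; below the dimer-risk threshold (threshold 4).

Last 6 bases (5'→3') — forward …GTCGGA, reverse …TCAATC.
Reverse complement of the reverse primer's last 6 bases: GATTGA; its first k bases are the reverse complement of the reverse primer's last k bases, so a perfect k-base overlap needs the forward primer's last k bases to equal them.
Comparing (forward last k vs required): k=1: A vs G ✗; k=2: GA vs GA ✓; k=3: GGA vs GAT ✗; k=4: CGGA vs GATT ✗; k=5: TCGGA vs GATTG ✗; k=6: GTCGGA vs GATTGA ✗.
Only k = 2 is perfect, so the longest perfect 3' overlap is 2.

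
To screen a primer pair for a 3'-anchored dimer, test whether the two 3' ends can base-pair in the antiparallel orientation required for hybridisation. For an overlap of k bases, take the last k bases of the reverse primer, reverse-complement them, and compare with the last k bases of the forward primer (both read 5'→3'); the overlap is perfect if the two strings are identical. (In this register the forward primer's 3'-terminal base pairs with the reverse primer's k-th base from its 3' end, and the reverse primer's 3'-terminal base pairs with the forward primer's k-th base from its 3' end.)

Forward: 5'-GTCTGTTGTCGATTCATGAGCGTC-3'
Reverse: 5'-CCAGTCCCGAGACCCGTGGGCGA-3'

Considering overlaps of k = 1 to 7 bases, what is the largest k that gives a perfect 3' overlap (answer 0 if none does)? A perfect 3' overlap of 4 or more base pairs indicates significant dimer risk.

Last 7 bases (5'→3') — forward …GAGCGTC, reverse …TGGGCGA.
Reverse complement of the reverse primer's last 7 bases: TCGCCCA; its first k bases are the reverse complement of the reverse primer's last k bases, so a perfect k-base overlap needs the forward primer's last k bases to equal them.
Comparing (forward last k vs required): k=1: C vs T ✗; k=2: TC vs TC ✓; k=3: GTC vs TCG ✗; k=4: CGTC vs TCGC ✗; k=5: GCGTC vs TCGCC ✗; k=6: AGCGTC vs TCGCCC ✗; k=7: GAGCGTC vs TCGCCCA ✗.
Only k = 2 is perfect, so the longest perfect 3' overlap is 2.

Longest perfect overlap: 2 complementary base pairs; below the dimer-risk threshold (threshold 4).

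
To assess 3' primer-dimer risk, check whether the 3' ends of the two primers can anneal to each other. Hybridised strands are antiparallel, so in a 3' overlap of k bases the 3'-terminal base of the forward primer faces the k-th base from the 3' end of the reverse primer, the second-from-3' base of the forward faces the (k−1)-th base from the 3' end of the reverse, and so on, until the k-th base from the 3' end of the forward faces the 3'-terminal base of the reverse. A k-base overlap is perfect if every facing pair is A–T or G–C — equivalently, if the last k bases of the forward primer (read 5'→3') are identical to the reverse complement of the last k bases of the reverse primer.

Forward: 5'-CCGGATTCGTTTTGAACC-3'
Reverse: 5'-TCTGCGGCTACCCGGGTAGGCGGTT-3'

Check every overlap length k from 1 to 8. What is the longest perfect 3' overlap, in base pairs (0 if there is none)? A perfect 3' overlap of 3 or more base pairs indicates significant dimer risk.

Last 8 bases (5'→3') — forward …TTTGAACC, reverse …AGGCGGTT.
Reverse complement of the reverse primer's last 8 bases: AACCGCCT; its first k bases are the reverse complement of the reverse primer's last k bases, so a perfect k-base overlap needs the forward primer's last k bases to equal them.
Comparing (forward last k vs required): k=1: C vs A ✗; k=2: CC vs AA ✗; k=3: ACC vs AAC ✗; k=4: AACC vs AACC ✓; k=5: GAACC vs AACCG ✗; k=6: TGAACC vs AACCGC ✗; k=7: TTGAACC vs AACCGCC ✗; k=8: TTTGAACC vs AACCGCCT ✗.
Only k = 4 is perfect, so the longest perfect 3' overlap is 4.

Longest perfect overlap: 4 complementary base pairs; significant dimer risk (threshold 3).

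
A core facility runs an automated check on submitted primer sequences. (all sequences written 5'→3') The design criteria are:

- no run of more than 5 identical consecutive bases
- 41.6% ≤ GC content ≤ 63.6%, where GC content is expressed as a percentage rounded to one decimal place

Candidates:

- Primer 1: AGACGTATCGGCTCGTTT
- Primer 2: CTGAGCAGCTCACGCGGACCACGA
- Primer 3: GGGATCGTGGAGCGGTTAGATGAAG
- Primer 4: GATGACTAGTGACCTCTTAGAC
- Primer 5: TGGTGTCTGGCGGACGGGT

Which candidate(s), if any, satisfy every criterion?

Primer 1 (18 nt, A=3 T=6 G=5 C=4): longest run = 3 ✓; GC 9/18 = 50.0% ✓ — passes.
Primer 2 (24 nt, A=6 T=2 G=7 C=9): longest run = 2 ✓; GC 16/24 = 66.7%, outside 41.6–63.6% ✗ — fails.
Primer 3 (25 nt, A=6 T=5 G=12 C=2): longest run = 3 ✓; GC 14/25 = 56.0% ✓ — passes.
Primer 4 (22 nt, A=6 T=6 G=5 C=5): longest run = 2 ✓; GC 10/22 = 45.5% ✓ — passes.
Primer 5 (19 nt, A=1 T=5 G=10 C=3): longest run = 3 ✓; GC 13/19 = 68.4%, outside 41.6–63.6% ✗ — fails.

Primer 1, Primer 3 and Primer 4.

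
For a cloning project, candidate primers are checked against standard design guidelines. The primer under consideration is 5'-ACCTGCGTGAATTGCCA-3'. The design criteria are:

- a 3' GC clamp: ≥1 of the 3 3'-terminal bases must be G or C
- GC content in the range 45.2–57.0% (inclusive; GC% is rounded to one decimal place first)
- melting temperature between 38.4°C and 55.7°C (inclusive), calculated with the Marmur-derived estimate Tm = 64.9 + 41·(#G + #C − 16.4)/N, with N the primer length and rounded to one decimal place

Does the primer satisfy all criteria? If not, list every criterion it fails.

Meets all criteria.

Base counts: A=4, T=4, G=4, C=5 (length 17).
GC clamp: 3' end CCA has 2 G/C ✓
GC content: GC 9/17 = 52.9% ✓
Tm: Tm = 64.9 + 41·(9 − 16.4)/17 = 47.1°C ✓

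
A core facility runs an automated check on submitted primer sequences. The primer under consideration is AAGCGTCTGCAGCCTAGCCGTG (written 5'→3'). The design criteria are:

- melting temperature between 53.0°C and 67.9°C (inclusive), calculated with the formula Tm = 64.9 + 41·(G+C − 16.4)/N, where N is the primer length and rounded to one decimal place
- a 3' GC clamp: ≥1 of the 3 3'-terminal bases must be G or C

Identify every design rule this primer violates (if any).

Base counts: A=4, T=4, G=7, C=7 (length 22).
Tm: Tm = 64.9 + 41·(14 − 16.4)/22 = 60.4°C ✓
GC clamp: 3' end GTG has 2 G/C ✓

Meets all criteria.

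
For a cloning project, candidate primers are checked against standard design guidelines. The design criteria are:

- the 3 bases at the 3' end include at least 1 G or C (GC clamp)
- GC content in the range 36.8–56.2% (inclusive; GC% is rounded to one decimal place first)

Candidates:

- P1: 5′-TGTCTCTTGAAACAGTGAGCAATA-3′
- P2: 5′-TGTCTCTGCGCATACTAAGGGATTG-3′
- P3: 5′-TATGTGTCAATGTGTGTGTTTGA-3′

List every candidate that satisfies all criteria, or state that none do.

P2 only.

P1 (24 nt, A=8 T=7 G=5 C=4): 3' end ATA has 0 G/C, need ≥1 ✗; GC 9/24 = 37.5% ✓ — fails.
P2 (25 nt, A=5 T=8 G=7 C=5): 3' end TTG has 1 G/C ✓; GC 12/25 = 48.0% ✓ — passes.
P3 (23 nt, A=4 T=11 G=7 C=1): 3' end TGA has 1 G/C ✓; GC 8/23 = 34.8%, outside 36.8–56.2% ✗ — fails.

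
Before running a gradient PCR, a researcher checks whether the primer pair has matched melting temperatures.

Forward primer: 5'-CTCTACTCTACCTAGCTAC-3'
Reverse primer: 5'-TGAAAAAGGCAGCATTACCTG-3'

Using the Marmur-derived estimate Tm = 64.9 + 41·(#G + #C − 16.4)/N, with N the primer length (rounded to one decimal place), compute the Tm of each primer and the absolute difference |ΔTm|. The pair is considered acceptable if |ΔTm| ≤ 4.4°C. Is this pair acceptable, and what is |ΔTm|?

Forward: G+C = 9, N = 19 → Tm = 64.9 + 41·(9 − 16.4)/19 = 48.9°C.
Reverse: G+C = 9, N = 21 → Tm = 64.9 + 41·(9 − 16.4)/21 = 50.5°C.
|ΔTm| = |48.9 − 50.5| = 1.6°C, ≤ 4.4°C.

|ΔTm| = 1.6°C; the pair is acceptable.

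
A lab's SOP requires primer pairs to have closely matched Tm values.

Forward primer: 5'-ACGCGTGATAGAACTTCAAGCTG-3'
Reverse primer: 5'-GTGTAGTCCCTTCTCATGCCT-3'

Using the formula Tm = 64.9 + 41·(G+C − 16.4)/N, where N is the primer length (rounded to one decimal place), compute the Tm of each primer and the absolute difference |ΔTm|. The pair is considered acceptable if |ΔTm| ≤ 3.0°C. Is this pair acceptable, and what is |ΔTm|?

|ΔTm| = 0.9°C; the pair is acceptable.

Forward: G+C = 11, N = 23 → Tm = 64.9 + 41·(11 − 16.4)/23 = 55.3°C.
Reverse: G+C = 11, N = 21 → Tm = 64.9 + 41·(11 − 16.4)/21 = 54.4°C.
|ΔTm| = |55.3 − 54.4| = 0.9°C, ≤ 3.0°C.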